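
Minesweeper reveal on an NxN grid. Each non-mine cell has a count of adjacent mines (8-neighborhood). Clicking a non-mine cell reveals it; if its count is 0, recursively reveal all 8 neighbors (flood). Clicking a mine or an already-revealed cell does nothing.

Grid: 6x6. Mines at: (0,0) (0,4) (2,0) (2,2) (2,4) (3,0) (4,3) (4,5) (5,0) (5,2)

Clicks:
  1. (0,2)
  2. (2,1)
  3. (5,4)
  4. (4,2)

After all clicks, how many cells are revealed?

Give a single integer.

Answer: 9

Derivation:
Click 1 (0,2) count=0: revealed 6 new [(0,1) (0,2) (0,3) (1,1) (1,2) (1,3)] -> total=6
Click 2 (2,1) count=3: revealed 1 new [(2,1)] -> total=7
Click 3 (5,4) count=2: revealed 1 new [(5,4)] -> total=8
Click 4 (4,2) count=2: revealed 1 new [(4,2)] -> total=9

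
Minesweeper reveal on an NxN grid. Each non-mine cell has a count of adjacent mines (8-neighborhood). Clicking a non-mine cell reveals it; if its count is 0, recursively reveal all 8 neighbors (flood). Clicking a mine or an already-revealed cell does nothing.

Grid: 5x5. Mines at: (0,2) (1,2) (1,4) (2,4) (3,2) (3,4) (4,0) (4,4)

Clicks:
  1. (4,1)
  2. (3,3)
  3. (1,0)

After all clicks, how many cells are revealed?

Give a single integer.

Click 1 (4,1) count=2: revealed 1 new [(4,1)] -> total=1
Click 2 (3,3) count=4: revealed 1 new [(3,3)] -> total=2
Click 3 (1,0) count=0: revealed 8 new [(0,0) (0,1) (1,0) (1,1) (2,0) (2,1) (3,0) (3,1)] -> total=10

Answer: 10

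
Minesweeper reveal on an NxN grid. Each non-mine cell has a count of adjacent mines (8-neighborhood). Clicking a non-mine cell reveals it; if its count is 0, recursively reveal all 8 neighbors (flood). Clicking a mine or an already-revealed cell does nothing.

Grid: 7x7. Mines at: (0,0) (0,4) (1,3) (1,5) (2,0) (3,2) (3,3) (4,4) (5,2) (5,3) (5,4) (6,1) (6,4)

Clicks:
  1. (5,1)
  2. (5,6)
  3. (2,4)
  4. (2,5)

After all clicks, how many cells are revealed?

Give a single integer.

Click 1 (5,1) count=2: revealed 1 new [(5,1)] -> total=1
Click 2 (5,6) count=0: revealed 10 new [(2,5) (2,6) (3,5) (3,6) (4,5) (4,6) (5,5) (5,6) (6,5) (6,6)] -> total=11
Click 3 (2,4) count=3: revealed 1 new [(2,4)] -> total=12
Click 4 (2,5) count=1: revealed 0 new [(none)] -> total=12

Answer: 12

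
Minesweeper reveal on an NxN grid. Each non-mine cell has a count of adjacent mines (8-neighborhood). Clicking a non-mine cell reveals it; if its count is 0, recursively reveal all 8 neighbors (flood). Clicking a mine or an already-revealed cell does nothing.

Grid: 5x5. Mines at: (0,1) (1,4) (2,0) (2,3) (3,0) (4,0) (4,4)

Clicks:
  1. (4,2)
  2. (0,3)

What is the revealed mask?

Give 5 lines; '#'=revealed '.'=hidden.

Click 1 (4,2) count=0: revealed 6 new [(3,1) (3,2) (3,3) (4,1) (4,2) (4,3)] -> total=6
Click 2 (0,3) count=1: revealed 1 new [(0,3)] -> total=7

Answer: ...#.
.....
.....
.###.
.###.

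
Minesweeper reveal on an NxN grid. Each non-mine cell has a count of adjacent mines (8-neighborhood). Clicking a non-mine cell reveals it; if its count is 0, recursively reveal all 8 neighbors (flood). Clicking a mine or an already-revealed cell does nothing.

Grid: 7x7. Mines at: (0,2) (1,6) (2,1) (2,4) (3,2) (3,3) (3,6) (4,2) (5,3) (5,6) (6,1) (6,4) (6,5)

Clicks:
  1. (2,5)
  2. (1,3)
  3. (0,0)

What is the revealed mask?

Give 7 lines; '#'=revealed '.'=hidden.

Answer: ##.....
##.#...
.....#.
.......
.......
.......
.......

Derivation:
Click 1 (2,5) count=3: revealed 1 new [(2,5)] -> total=1
Click 2 (1,3) count=2: revealed 1 new [(1,3)] -> total=2
Click 3 (0,0) count=0: revealed 4 new [(0,0) (0,1) (1,0) (1,1)] -> total=6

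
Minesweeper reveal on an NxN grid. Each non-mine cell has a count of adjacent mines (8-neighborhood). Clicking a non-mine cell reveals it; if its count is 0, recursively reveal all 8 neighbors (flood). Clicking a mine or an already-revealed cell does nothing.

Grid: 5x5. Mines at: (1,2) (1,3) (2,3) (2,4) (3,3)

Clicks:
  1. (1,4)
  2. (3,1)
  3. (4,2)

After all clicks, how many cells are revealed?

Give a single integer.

Click 1 (1,4) count=3: revealed 1 new [(1,4)] -> total=1
Click 2 (3,1) count=0: revealed 13 new [(0,0) (0,1) (1,0) (1,1) (2,0) (2,1) (2,2) (3,0) (3,1) (3,2) (4,0) (4,1) (4,2)] -> total=14
Click 3 (4,2) count=1: revealed 0 new [(none)] -> total=14

Answer: 14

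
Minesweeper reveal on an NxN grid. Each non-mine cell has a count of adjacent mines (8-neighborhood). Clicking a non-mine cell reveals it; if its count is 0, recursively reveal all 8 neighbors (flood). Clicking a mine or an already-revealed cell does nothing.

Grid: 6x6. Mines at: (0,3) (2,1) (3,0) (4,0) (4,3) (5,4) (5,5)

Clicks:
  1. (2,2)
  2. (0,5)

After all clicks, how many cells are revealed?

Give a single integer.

Click 1 (2,2) count=1: revealed 1 new [(2,2)] -> total=1
Click 2 (0,5) count=0: revealed 15 new [(0,4) (0,5) (1,2) (1,3) (1,4) (1,5) (2,3) (2,4) (2,5) (3,2) (3,3) (3,4) (3,5) (4,4) (4,5)] -> total=16

Answer: 16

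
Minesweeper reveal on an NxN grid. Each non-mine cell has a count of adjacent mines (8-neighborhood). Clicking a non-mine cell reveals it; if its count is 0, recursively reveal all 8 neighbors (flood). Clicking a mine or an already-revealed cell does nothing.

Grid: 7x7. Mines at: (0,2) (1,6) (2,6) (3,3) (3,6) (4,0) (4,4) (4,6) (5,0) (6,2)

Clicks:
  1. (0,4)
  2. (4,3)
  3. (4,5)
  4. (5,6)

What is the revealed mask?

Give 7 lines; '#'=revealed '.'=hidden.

Answer: ...###.
...###.
...###.
.......
...#.#.
......#
.......

Derivation:
Click 1 (0,4) count=0: revealed 9 new [(0,3) (0,4) (0,5) (1,3) (1,4) (1,5) (2,3) (2,4) (2,5)] -> total=9
Click 2 (4,3) count=2: revealed 1 new [(4,3)] -> total=10
Click 3 (4,5) count=3: revealed 1 new [(4,5)] -> total=11
Click 4 (5,6) count=1: revealed 1 new [(5,6)] -> total=12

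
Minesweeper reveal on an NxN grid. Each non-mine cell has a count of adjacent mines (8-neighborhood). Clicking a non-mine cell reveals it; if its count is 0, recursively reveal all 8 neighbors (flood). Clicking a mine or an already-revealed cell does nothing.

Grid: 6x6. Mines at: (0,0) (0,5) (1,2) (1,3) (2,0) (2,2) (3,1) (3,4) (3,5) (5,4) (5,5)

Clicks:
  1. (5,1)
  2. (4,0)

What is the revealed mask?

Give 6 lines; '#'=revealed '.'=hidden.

Click 1 (5,1) count=0: revealed 8 new [(4,0) (4,1) (4,2) (4,3) (5,0) (5,1) (5,2) (5,3)] -> total=8
Click 2 (4,0) count=1: revealed 0 new [(none)] -> total=8

Answer: ......
......
......
......
####..
####..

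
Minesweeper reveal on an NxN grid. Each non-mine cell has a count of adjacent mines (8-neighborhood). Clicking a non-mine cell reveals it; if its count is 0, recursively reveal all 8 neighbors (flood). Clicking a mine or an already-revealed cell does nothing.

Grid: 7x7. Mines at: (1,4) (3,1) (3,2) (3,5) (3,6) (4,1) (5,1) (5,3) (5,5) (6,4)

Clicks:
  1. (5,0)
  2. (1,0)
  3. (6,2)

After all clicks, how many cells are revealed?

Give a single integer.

Answer: 14

Derivation:
Click 1 (5,0) count=2: revealed 1 new [(5,0)] -> total=1
Click 2 (1,0) count=0: revealed 12 new [(0,0) (0,1) (0,2) (0,3) (1,0) (1,1) (1,2) (1,3) (2,0) (2,1) (2,2) (2,3)] -> total=13
Click 3 (6,2) count=2: revealed 1 new [(6,2)] -> total=14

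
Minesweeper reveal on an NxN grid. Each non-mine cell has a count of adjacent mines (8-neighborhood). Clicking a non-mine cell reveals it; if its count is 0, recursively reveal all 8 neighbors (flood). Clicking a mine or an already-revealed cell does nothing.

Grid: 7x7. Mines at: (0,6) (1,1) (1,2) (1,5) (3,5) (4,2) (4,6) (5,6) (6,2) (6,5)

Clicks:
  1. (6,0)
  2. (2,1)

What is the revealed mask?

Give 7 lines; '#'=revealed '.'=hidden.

Answer: .......
.......
##.....
##.....
##.....
##.....
##.....

Derivation:
Click 1 (6,0) count=0: revealed 10 new [(2,0) (2,1) (3,0) (3,1) (4,0) (4,1) (5,0) (5,1) (6,0) (6,1)] -> total=10
Click 2 (2,1) count=2: revealed 0 new [(none)] -> total=10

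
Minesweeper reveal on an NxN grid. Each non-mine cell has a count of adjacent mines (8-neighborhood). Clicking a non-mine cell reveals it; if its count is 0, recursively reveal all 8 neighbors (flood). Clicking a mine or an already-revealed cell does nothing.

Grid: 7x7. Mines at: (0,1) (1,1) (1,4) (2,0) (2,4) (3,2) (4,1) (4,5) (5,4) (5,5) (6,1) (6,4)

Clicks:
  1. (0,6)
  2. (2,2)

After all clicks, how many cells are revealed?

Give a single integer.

Click 1 (0,6) count=0: revealed 8 new [(0,5) (0,6) (1,5) (1,6) (2,5) (2,6) (3,5) (3,6)] -> total=8
Click 2 (2,2) count=2: revealed 1 new [(2,2)] -> total=9

Answer: 9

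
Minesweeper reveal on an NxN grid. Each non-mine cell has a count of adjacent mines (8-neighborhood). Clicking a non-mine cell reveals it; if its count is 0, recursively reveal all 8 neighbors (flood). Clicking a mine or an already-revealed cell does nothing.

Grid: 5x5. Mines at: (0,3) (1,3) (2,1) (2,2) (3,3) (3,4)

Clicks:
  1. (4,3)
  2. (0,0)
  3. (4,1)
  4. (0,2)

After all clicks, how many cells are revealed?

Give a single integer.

Click 1 (4,3) count=2: revealed 1 new [(4,3)] -> total=1
Click 2 (0,0) count=0: revealed 6 new [(0,0) (0,1) (0,2) (1,0) (1,1) (1,2)] -> total=7
Click 3 (4,1) count=0: revealed 6 new [(3,0) (3,1) (3,2) (4,0) (4,1) (4,2)] -> total=13
Click 4 (0,2) count=2: revealed 0 new [(none)] -> total=13

Answer: 13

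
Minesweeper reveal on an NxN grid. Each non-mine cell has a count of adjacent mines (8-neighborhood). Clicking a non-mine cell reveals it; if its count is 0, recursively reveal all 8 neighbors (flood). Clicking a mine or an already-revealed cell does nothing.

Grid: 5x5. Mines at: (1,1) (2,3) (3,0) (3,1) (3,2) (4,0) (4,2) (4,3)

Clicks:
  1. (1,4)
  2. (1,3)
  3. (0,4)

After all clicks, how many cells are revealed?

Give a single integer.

Click 1 (1,4) count=1: revealed 1 new [(1,4)] -> total=1
Click 2 (1,3) count=1: revealed 1 new [(1,3)] -> total=2
Click 3 (0,4) count=0: revealed 4 new [(0,2) (0,3) (0,4) (1,2)] -> total=6

Answer: 6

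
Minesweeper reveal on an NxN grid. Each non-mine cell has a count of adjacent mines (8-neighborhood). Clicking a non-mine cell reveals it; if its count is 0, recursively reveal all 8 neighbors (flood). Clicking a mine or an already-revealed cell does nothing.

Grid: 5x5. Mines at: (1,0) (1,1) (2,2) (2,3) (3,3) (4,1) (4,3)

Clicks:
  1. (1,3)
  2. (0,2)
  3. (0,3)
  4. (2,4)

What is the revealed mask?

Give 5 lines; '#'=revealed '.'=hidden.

Click 1 (1,3) count=2: revealed 1 new [(1,3)] -> total=1
Click 2 (0,2) count=1: revealed 1 new [(0,2)] -> total=2
Click 3 (0,3) count=0: revealed 4 new [(0,3) (0,4) (1,2) (1,4)] -> total=6
Click 4 (2,4) count=2: revealed 1 new [(2,4)] -> total=7

Answer: ..###
..###
....#
.....
.....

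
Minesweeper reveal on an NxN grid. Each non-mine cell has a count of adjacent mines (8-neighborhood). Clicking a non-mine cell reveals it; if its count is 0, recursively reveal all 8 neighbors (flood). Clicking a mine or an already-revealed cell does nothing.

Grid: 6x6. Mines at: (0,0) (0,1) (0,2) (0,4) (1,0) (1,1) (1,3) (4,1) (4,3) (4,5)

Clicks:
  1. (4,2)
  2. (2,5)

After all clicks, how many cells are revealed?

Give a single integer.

Click 1 (4,2) count=2: revealed 1 new [(4,2)] -> total=1
Click 2 (2,5) count=0: revealed 6 new [(1,4) (1,5) (2,4) (2,5) (3,4) (3,5)] -> total=7

Answer: 7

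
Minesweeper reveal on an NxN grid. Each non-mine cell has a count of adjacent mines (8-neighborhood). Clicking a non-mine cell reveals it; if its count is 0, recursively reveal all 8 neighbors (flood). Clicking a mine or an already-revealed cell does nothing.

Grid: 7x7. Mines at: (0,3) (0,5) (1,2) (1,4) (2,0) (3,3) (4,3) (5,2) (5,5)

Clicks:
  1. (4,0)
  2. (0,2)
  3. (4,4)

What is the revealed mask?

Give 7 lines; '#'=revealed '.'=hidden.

Answer: ..#....
.......
.......
##.....
##..#..
##.....
##.....

Derivation:
Click 1 (4,0) count=0: revealed 8 new [(3,0) (3,1) (4,0) (4,1) (5,0) (5,1) (6,0) (6,1)] -> total=8
Click 2 (0,2) count=2: revealed 1 new [(0,2)] -> total=9
Click 3 (4,4) count=3: revealed 1 new [(4,4)] -> total=10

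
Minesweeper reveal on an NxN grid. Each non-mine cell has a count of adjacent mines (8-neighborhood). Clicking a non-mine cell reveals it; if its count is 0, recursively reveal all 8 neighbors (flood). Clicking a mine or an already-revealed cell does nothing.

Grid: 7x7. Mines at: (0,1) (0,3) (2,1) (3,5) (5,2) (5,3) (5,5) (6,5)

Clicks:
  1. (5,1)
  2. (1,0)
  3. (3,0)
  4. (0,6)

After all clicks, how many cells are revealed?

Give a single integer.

Answer: 12

Derivation:
Click 1 (5,1) count=1: revealed 1 new [(5,1)] -> total=1
Click 2 (1,0) count=2: revealed 1 new [(1,0)] -> total=2
Click 3 (3,0) count=1: revealed 1 new [(3,0)] -> total=3
Click 4 (0,6) count=0: revealed 9 new [(0,4) (0,5) (0,6) (1,4) (1,5) (1,6) (2,4) (2,5) (2,6)] -> total=12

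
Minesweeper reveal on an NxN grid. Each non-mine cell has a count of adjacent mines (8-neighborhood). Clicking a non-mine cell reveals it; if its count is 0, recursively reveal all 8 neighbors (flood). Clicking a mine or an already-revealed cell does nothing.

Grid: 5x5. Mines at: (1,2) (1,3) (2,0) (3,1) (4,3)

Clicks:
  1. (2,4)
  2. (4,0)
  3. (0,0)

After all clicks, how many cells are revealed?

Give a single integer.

Answer: 6

Derivation:
Click 1 (2,4) count=1: revealed 1 new [(2,4)] -> total=1
Click 2 (4,0) count=1: revealed 1 new [(4,0)] -> total=2
Click 3 (0,0) count=0: revealed 4 new [(0,0) (0,1) (1,0) (1,1)] -> total=6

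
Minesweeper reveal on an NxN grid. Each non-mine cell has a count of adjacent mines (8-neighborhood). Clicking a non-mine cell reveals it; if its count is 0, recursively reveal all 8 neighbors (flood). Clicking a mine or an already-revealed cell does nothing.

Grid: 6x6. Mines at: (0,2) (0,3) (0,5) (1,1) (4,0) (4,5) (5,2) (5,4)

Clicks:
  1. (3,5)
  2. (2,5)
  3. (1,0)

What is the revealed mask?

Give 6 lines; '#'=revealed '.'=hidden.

Click 1 (3,5) count=1: revealed 1 new [(3,5)] -> total=1
Click 2 (2,5) count=0: revealed 17 new [(1,2) (1,3) (1,4) (1,5) (2,1) (2,2) (2,3) (2,4) (2,5) (3,1) (3,2) (3,3) (3,4) (4,1) (4,2) (4,3) (4,4)] -> total=18
Click 3 (1,0) count=1: revealed 1 new [(1,0)] -> total=19

Answer: ......
#.####
.#####
.#####
.####.
......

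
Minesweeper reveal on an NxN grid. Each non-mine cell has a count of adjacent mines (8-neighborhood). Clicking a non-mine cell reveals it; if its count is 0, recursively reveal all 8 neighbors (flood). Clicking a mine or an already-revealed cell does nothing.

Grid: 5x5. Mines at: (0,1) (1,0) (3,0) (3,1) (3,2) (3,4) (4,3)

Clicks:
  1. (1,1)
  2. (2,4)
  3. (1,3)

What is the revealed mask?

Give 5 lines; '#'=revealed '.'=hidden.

Answer: ..###
.####
..###
.....
.....

Derivation:
Click 1 (1,1) count=2: revealed 1 new [(1,1)] -> total=1
Click 2 (2,4) count=1: revealed 1 new [(2,4)] -> total=2
Click 3 (1,3) count=0: revealed 8 new [(0,2) (0,3) (0,4) (1,2) (1,3) (1,4) (2,2) (2,3)] -> total=10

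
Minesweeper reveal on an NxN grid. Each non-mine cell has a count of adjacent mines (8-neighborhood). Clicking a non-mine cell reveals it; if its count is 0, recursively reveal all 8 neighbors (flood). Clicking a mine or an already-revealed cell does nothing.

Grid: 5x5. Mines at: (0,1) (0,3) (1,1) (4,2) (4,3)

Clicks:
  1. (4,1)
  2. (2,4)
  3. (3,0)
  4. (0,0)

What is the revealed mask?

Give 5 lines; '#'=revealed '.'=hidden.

Answer: #....
..###
#####
#####
##...

Derivation:
Click 1 (4,1) count=1: revealed 1 new [(4,1)] -> total=1
Click 2 (2,4) count=0: revealed 9 new [(1,2) (1,3) (1,4) (2,2) (2,3) (2,4) (3,2) (3,3) (3,4)] -> total=10
Click 3 (3,0) count=0: revealed 5 new [(2,0) (2,1) (3,0) (3,1) (4,0)] -> total=15
Click 4 (0,0) count=2: revealed 1 new [(0,0)] -> total=16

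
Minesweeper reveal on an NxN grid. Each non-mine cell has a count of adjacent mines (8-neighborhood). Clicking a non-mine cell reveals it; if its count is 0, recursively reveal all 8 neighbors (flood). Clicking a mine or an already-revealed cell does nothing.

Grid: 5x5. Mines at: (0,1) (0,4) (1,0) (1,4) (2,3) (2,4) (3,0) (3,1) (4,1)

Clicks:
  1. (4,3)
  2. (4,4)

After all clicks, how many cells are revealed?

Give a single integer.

Click 1 (4,3) count=0: revealed 6 new [(3,2) (3,3) (3,4) (4,2) (4,3) (4,4)] -> total=6
Click 2 (4,4) count=0: revealed 0 new [(none)] -> total=6

Answer: 6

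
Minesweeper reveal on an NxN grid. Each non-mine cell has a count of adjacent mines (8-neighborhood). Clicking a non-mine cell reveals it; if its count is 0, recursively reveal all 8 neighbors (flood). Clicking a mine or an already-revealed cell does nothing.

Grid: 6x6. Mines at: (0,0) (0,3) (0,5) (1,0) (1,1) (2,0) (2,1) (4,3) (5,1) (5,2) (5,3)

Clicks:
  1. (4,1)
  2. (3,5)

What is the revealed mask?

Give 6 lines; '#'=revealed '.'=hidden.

Click 1 (4,1) count=2: revealed 1 new [(4,1)] -> total=1
Click 2 (3,5) count=0: revealed 16 new [(1,2) (1,3) (1,4) (1,5) (2,2) (2,3) (2,4) (2,5) (3,2) (3,3) (3,4) (3,5) (4,4) (4,5) (5,4) (5,5)] -> total=17

Answer: ......
..####
..####
..####
.#..##
....##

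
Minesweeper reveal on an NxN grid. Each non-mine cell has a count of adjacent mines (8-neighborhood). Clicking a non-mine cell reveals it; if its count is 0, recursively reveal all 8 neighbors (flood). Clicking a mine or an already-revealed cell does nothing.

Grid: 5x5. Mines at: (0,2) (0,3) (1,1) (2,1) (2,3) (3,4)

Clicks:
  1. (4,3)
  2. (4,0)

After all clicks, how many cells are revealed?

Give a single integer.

Answer: 8

Derivation:
Click 1 (4,3) count=1: revealed 1 new [(4,3)] -> total=1
Click 2 (4,0) count=0: revealed 7 new [(3,0) (3,1) (3,2) (3,3) (4,0) (4,1) (4,2)] -> total=8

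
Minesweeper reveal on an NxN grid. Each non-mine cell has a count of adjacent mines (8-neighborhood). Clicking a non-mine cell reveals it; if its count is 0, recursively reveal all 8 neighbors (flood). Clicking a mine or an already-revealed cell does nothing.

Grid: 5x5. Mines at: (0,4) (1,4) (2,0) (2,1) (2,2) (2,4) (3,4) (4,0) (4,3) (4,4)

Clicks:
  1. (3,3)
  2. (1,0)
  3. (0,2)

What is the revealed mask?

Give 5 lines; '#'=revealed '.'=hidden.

Answer: ####.
####.
.....
...#.
.....

Derivation:
Click 1 (3,3) count=5: revealed 1 new [(3,3)] -> total=1
Click 2 (1,0) count=2: revealed 1 new [(1,0)] -> total=2
Click 3 (0,2) count=0: revealed 7 new [(0,0) (0,1) (0,2) (0,3) (1,1) (1,2) (1,3)] -> total=9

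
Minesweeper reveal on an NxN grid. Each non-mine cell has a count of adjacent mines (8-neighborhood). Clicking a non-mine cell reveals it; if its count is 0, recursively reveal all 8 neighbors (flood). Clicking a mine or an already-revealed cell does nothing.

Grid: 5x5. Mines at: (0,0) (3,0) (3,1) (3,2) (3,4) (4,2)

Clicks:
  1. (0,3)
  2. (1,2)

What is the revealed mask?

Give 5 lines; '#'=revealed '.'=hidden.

Click 1 (0,3) count=0: revealed 12 new [(0,1) (0,2) (0,3) (0,4) (1,1) (1,2) (1,3) (1,4) (2,1) (2,2) (2,3) (2,4)] -> total=12
Click 2 (1,2) count=0: revealed 0 new [(none)] -> total=12

Answer: .####
.####
.####
.....
.....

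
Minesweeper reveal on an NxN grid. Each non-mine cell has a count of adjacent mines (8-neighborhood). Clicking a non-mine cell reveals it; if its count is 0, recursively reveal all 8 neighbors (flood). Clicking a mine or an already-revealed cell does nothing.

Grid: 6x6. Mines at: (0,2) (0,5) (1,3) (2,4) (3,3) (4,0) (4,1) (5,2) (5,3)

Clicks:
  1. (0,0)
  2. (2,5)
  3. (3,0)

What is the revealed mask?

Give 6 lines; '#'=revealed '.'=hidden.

Answer: ##....
###...
###..#
###...
......
......

Derivation:
Click 1 (0,0) count=0: revealed 11 new [(0,0) (0,1) (1,0) (1,1) (1,2) (2,0) (2,1) (2,2) (3,0) (3,1) (3,2)] -> total=11
Click 2 (2,5) count=1: revealed 1 new [(2,5)] -> total=12
Click 3 (3,0) count=2: revealed 0 new [(none)] -> total=12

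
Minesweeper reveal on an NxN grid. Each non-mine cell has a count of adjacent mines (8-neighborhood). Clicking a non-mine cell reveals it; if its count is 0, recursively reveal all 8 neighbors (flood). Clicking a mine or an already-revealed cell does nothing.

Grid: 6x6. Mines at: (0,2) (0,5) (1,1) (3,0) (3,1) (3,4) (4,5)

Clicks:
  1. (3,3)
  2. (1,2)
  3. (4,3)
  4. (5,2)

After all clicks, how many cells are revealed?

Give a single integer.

Click 1 (3,3) count=1: revealed 1 new [(3,3)] -> total=1
Click 2 (1,2) count=2: revealed 1 new [(1,2)] -> total=2
Click 3 (4,3) count=1: revealed 1 new [(4,3)] -> total=3
Click 4 (5,2) count=0: revealed 9 new [(4,0) (4,1) (4,2) (4,4) (5,0) (5,1) (5,2) (5,3) (5,4)] -> total=12

Answer: 12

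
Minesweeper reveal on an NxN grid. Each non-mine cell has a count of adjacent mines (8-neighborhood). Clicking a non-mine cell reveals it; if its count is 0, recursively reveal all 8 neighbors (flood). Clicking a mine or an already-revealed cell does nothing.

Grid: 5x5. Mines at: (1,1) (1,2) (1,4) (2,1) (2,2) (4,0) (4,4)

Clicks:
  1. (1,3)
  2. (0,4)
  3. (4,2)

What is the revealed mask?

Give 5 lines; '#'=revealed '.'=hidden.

Click 1 (1,3) count=3: revealed 1 new [(1,3)] -> total=1
Click 2 (0,4) count=1: revealed 1 new [(0,4)] -> total=2
Click 3 (4,2) count=0: revealed 6 new [(3,1) (3,2) (3,3) (4,1) (4,2) (4,3)] -> total=8

Answer: ....#
...#.
.....
.###.
.###.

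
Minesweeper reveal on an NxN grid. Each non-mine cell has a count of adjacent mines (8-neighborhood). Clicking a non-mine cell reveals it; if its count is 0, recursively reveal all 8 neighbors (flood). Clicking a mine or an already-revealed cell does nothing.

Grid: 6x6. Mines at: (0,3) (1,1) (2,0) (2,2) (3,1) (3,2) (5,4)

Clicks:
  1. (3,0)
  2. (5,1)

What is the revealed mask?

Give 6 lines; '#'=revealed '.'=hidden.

Answer: ......
......
......
#.....
####..
####..

Derivation:
Click 1 (3,0) count=2: revealed 1 new [(3,0)] -> total=1
Click 2 (5,1) count=0: revealed 8 new [(4,0) (4,1) (4,2) (4,3) (5,0) (5,1) (5,2) (5,3)] -> total=9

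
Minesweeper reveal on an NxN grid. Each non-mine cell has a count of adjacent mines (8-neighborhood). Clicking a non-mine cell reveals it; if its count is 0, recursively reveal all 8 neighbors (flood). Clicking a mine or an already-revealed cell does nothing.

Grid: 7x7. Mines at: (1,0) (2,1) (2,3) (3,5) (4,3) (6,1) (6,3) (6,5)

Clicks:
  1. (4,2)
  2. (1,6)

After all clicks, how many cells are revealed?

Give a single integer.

Click 1 (4,2) count=1: revealed 1 new [(4,2)] -> total=1
Click 2 (1,6) count=0: revealed 15 new [(0,1) (0,2) (0,3) (0,4) (0,5) (0,6) (1,1) (1,2) (1,3) (1,4) (1,5) (1,6) (2,4) (2,5) (2,6)] -> total=16

Answer: 16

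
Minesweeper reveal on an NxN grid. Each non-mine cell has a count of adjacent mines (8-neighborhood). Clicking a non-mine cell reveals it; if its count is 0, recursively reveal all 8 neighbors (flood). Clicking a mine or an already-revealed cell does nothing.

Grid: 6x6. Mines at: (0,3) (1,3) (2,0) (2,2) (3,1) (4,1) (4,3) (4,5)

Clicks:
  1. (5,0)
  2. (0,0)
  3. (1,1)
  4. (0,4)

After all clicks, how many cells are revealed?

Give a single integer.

Answer: 8

Derivation:
Click 1 (5,0) count=1: revealed 1 new [(5,0)] -> total=1
Click 2 (0,0) count=0: revealed 6 new [(0,0) (0,1) (0,2) (1,0) (1,1) (1,2)] -> total=7
Click 3 (1,1) count=2: revealed 0 new [(none)] -> total=7
Click 4 (0,4) count=2: revealed 1 new [(0,4)] -> total=8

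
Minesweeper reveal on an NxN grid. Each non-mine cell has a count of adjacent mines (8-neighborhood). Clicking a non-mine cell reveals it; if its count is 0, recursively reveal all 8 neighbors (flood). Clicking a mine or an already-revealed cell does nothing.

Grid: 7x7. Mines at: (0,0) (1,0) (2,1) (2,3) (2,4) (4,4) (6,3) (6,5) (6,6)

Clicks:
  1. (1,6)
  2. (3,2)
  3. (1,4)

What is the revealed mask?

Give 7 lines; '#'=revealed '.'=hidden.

Click 1 (1,6) count=0: revealed 20 new [(0,1) (0,2) (0,3) (0,4) (0,5) (0,6) (1,1) (1,2) (1,3) (1,4) (1,5) (1,6) (2,5) (2,6) (3,5) (3,6) (4,5) (4,6) (5,5) (5,6)] -> total=20
Click 2 (3,2) count=2: revealed 1 new [(3,2)] -> total=21
Click 3 (1,4) count=2: revealed 0 new [(none)] -> total=21

Answer: .######
.######
.....##
..#..##
.....##
.....##
.......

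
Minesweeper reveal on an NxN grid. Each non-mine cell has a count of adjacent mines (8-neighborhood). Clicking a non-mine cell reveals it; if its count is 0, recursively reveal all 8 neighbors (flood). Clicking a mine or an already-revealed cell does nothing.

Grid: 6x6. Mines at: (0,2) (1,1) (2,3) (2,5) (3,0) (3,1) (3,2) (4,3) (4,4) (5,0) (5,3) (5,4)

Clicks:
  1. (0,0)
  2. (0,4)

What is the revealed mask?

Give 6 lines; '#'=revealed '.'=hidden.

Click 1 (0,0) count=1: revealed 1 new [(0,0)] -> total=1
Click 2 (0,4) count=0: revealed 6 new [(0,3) (0,4) (0,5) (1,3) (1,4) (1,5)] -> total=7

Answer: #..###
...###
......
......
......
......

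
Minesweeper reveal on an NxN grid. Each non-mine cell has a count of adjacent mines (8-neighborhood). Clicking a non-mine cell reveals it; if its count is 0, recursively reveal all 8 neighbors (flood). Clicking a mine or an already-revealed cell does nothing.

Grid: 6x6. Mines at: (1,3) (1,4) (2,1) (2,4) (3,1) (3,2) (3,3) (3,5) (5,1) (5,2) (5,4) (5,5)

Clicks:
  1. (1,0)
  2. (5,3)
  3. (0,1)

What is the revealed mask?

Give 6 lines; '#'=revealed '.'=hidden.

Answer: ###...
###...
......
......
......
...#..

Derivation:
Click 1 (1,0) count=1: revealed 1 new [(1,0)] -> total=1
Click 2 (5,3) count=2: revealed 1 new [(5,3)] -> total=2
Click 3 (0,1) count=0: revealed 5 new [(0,0) (0,1) (0,2) (1,1) (1,2)] -> total=7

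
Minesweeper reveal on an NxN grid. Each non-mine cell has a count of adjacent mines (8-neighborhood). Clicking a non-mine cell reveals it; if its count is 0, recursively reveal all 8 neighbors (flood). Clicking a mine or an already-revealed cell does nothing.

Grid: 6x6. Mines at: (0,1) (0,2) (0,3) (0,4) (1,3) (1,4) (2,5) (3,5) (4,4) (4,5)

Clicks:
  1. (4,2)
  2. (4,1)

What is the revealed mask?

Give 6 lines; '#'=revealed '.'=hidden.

Click 1 (4,2) count=0: revealed 19 new [(1,0) (1,1) (1,2) (2,0) (2,1) (2,2) (2,3) (3,0) (3,1) (3,2) (3,3) (4,0) (4,1) (4,2) (4,3) (5,0) (5,1) (5,2) (5,3)] -> total=19
Click 2 (4,1) count=0: revealed 0 new [(none)] -> total=19

Answer: ......
###...
####..
####..
####..
####..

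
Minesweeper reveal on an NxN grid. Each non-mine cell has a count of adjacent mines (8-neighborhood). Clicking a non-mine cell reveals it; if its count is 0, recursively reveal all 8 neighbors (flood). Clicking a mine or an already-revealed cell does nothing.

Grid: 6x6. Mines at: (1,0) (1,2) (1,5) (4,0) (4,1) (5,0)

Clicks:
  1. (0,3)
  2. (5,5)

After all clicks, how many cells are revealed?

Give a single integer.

Answer: 17

Derivation:
Click 1 (0,3) count=1: revealed 1 new [(0,3)] -> total=1
Click 2 (5,5) count=0: revealed 16 new [(2,2) (2,3) (2,4) (2,5) (3,2) (3,3) (3,4) (3,5) (4,2) (4,3) (4,4) (4,5) (5,2) (5,3) (5,4) (5,5)] -> total=17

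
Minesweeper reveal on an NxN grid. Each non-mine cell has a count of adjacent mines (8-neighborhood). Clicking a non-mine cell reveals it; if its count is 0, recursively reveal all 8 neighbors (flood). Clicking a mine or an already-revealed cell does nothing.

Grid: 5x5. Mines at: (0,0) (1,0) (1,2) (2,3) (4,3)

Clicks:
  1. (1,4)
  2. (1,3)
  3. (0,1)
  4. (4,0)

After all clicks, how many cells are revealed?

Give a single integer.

Click 1 (1,4) count=1: revealed 1 new [(1,4)] -> total=1
Click 2 (1,3) count=2: revealed 1 new [(1,3)] -> total=2
Click 3 (0,1) count=3: revealed 1 new [(0,1)] -> total=3
Click 4 (4,0) count=0: revealed 9 new [(2,0) (2,1) (2,2) (3,0) (3,1) (3,2) (4,0) (4,1) (4,2)] -> total=12

Answer: 12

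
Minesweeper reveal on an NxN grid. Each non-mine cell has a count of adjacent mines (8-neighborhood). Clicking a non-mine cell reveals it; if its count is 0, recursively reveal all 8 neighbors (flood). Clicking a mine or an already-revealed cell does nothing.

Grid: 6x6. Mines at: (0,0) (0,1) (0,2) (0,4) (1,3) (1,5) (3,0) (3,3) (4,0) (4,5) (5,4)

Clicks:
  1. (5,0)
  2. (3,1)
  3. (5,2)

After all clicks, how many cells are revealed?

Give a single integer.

Click 1 (5,0) count=1: revealed 1 new [(5,0)] -> total=1
Click 2 (3,1) count=2: revealed 1 new [(3,1)] -> total=2
Click 3 (5,2) count=0: revealed 6 new [(4,1) (4,2) (4,3) (5,1) (5,2) (5,3)] -> total=8

Answer: 8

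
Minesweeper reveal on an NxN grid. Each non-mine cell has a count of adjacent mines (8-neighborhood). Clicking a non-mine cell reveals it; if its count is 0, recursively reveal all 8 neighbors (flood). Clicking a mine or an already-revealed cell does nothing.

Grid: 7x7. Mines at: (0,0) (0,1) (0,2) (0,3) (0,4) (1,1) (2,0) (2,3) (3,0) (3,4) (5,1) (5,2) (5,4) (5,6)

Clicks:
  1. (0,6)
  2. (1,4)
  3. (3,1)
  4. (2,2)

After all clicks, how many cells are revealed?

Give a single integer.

Answer: 13

Derivation:
Click 1 (0,6) count=0: revealed 10 new [(0,5) (0,6) (1,5) (1,6) (2,5) (2,6) (3,5) (3,6) (4,5) (4,6)] -> total=10
Click 2 (1,4) count=3: revealed 1 new [(1,4)] -> total=11
Click 3 (3,1) count=2: revealed 1 new [(3,1)] -> total=12
Click 4 (2,2) count=2: revealed 1 new [(2,2)] -> total=13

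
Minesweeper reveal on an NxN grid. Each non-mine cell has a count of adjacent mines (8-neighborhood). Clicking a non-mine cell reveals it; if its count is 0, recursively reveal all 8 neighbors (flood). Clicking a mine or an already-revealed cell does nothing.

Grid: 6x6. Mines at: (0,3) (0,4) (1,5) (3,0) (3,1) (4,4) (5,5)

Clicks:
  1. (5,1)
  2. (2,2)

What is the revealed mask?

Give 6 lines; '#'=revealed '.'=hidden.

Click 1 (5,1) count=0: revealed 8 new [(4,0) (4,1) (4,2) (4,3) (5,0) (5,1) (5,2) (5,3)] -> total=8
Click 2 (2,2) count=1: revealed 1 new [(2,2)] -> total=9

Answer: ......
......
..#...
......
####..
####..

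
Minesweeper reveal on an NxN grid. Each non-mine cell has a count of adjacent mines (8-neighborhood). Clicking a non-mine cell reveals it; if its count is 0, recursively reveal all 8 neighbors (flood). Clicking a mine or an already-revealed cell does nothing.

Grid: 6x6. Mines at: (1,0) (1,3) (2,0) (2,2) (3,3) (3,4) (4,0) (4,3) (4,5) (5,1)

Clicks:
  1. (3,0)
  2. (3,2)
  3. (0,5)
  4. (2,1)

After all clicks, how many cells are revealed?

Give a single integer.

Click 1 (3,0) count=2: revealed 1 new [(3,0)] -> total=1
Click 2 (3,2) count=3: revealed 1 new [(3,2)] -> total=2
Click 3 (0,5) count=0: revealed 6 new [(0,4) (0,5) (1,4) (1,5) (2,4) (2,5)] -> total=8
Click 4 (2,1) count=3: revealed 1 new [(2,1)] -> total=9

Answer: 9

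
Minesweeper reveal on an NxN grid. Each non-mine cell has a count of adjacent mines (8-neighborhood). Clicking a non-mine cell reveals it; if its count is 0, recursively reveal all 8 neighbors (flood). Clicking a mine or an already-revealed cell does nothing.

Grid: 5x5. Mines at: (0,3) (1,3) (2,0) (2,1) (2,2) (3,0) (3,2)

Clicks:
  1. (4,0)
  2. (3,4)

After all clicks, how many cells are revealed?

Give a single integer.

Answer: 7

Derivation:
Click 1 (4,0) count=1: revealed 1 new [(4,0)] -> total=1
Click 2 (3,4) count=0: revealed 6 new [(2,3) (2,4) (3,3) (3,4) (4,3) (4,4)] -> total=7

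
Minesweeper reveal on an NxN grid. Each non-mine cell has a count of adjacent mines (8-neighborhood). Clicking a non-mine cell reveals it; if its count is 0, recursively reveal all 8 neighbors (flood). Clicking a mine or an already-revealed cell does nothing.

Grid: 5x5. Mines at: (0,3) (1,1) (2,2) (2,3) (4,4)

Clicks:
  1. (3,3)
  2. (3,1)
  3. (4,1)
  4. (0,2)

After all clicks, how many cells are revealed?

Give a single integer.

Answer: 11

Derivation:
Click 1 (3,3) count=3: revealed 1 new [(3,3)] -> total=1
Click 2 (3,1) count=1: revealed 1 new [(3,1)] -> total=2
Click 3 (4,1) count=0: revealed 8 new [(2,0) (2,1) (3,0) (3,2) (4,0) (4,1) (4,2) (4,3)] -> total=10
Click 4 (0,2) count=2: revealed 1 new [(0,2)] -> total=11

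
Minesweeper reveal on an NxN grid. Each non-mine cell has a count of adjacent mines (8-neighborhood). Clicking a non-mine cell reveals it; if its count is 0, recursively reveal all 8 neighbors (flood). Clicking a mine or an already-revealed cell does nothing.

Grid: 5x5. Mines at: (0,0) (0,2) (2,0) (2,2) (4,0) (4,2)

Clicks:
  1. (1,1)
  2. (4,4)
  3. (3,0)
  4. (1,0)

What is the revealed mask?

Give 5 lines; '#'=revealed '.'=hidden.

Answer: ...##
##.##
...##
#..##
...##

Derivation:
Click 1 (1,1) count=4: revealed 1 new [(1,1)] -> total=1
Click 2 (4,4) count=0: revealed 10 new [(0,3) (0,4) (1,3) (1,4) (2,3) (2,4) (3,3) (3,4) (4,3) (4,4)] -> total=11
Click 3 (3,0) count=2: revealed 1 new [(3,0)] -> total=12
Click 4 (1,0) count=2: revealed 1 new [(1,0)] -> total=13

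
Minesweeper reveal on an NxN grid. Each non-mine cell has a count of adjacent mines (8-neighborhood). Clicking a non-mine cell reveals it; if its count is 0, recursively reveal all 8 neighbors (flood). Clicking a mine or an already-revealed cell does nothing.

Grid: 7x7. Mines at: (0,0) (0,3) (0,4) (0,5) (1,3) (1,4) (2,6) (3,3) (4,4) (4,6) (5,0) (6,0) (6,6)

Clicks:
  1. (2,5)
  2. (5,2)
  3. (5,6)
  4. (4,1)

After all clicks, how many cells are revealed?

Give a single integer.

Click 1 (2,5) count=2: revealed 1 new [(2,5)] -> total=1
Click 2 (5,2) count=0: revealed 13 new [(4,1) (4,2) (4,3) (5,1) (5,2) (5,3) (5,4) (5,5) (6,1) (6,2) (6,3) (6,4) (6,5)] -> total=14
Click 3 (5,6) count=2: revealed 1 new [(5,6)] -> total=15
Click 4 (4,1) count=1: revealed 0 new [(none)] -> total=15

Answer: 15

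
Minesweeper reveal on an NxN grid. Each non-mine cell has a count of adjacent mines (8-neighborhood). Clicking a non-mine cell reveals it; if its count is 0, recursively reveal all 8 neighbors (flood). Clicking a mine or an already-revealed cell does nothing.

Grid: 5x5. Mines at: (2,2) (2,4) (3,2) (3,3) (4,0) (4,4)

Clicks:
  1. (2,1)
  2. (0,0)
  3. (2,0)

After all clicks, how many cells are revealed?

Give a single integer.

Click 1 (2,1) count=2: revealed 1 new [(2,1)] -> total=1
Click 2 (0,0) count=0: revealed 13 new [(0,0) (0,1) (0,2) (0,3) (0,4) (1,0) (1,1) (1,2) (1,3) (1,4) (2,0) (3,0) (3,1)] -> total=14
Click 3 (2,0) count=0: revealed 0 new [(none)] -> total=14

Answer: 14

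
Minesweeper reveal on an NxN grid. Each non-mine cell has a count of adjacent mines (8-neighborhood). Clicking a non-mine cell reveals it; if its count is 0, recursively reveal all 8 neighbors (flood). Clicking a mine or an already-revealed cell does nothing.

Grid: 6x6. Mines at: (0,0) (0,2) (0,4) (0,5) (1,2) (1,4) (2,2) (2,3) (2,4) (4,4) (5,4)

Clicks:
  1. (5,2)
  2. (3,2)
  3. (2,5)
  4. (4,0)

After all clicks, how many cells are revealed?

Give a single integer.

Click 1 (5,2) count=0: revealed 16 new [(1,0) (1,1) (2,0) (2,1) (3,0) (3,1) (3,2) (3,3) (4,0) (4,1) (4,2) (4,3) (5,0) (5,1) (5,2) (5,3)] -> total=16
Click 2 (3,2) count=2: revealed 0 new [(none)] -> total=16
Click 3 (2,5) count=2: revealed 1 new [(2,5)] -> total=17
Click 4 (4,0) count=0: revealed 0 new [(none)] -> total=17

Answer: 17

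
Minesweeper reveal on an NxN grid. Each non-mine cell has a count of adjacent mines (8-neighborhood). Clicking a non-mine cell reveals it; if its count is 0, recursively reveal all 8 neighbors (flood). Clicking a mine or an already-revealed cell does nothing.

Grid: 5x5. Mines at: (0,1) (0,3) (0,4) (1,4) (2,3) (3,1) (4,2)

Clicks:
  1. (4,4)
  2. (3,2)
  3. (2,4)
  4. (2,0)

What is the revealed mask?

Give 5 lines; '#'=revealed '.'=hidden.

Click 1 (4,4) count=0: revealed 4 new [(3,3) (3,4) (4,3) (4,4)] -> total=4
Click 2 (3,2) count=3: revealed 1 new [(3,2)] -> total=5
Click 3 (2,4) count=2: revealed 1 new [(2,4)] -> total=6
Click 4 (2,0) count=1: revealed 1 new [(2,0)] -> total=7

Answer: .....
.....
#...#
..###
...##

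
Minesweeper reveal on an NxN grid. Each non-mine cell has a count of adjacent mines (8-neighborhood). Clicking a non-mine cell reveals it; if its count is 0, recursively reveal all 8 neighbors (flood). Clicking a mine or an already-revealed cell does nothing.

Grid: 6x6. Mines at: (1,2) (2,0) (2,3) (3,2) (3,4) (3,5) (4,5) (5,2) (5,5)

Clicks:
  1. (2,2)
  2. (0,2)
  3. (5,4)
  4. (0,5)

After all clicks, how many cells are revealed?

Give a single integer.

Answer: 11

Derivation:
Click 1 (2,2) count=3: revealed 1 new [(2,2)] -> total=1
Click 2 (0,2) count=1: revealed 1 new [(0,2)] -> total=2
Click 3 (5,4) count=2: revealed 1 new [(5,4)] -> total=3
Click 4 (0,5) count=0: revealed 8 new [(0,3) (0,4) (0,5) (1,3) (1,4) (1,5) (2,4) (2,5)] -> total=11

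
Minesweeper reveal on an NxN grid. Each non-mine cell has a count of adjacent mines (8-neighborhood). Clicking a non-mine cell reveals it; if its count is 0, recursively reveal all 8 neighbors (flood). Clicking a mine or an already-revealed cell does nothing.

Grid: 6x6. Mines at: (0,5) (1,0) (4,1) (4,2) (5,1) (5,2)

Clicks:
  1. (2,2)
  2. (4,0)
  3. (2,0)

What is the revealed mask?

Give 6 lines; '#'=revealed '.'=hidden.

Click 1 (2,2) count=0: revealed 25 new [(0,1) (0,2) (0,3) (0,4) (1,1) (1,2) (1,3) (1,4) (1,5) (2,1) (2,2) (2,3) (2,4) (2,5) (3,1) (3,2) (3,3) (3,4) (3,5) (4,3) (4,4) (4,5) (5,3) (5,4) (5,5)] -> total=25
Click 2 (4,0) count=2: revealed 1 new [(4,0)] -> total=26
Click 3 (2,0) count=1: revealed 1 new [(2,0)] -> total=27

Answer: .####.
.#####
######
.#####
#..###
...###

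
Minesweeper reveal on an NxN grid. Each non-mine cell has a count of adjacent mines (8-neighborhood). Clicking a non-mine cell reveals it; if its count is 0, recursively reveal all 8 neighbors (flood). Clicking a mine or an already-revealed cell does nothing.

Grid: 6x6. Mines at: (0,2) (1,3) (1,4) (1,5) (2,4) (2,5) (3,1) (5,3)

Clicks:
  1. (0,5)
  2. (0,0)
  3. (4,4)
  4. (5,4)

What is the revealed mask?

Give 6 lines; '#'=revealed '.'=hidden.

Answer: ##...#
##....
##....
......
....#.
....#.

Derivation:
Click 1 (0,5) count=2: revealed 1 new [(0,5)] -> total=1
Click 2 (0,0) count=0: revealed 6 new [(0,0) (0,1) (1,0) (1,1) (2,0) (2,1)] -> total=7
Click 3 (4,4) count=1: revealed 1 new [(4,4)] -> total=8
Click 4 (5,4) count=1: revealed 1 new [(5,4)] -> total=9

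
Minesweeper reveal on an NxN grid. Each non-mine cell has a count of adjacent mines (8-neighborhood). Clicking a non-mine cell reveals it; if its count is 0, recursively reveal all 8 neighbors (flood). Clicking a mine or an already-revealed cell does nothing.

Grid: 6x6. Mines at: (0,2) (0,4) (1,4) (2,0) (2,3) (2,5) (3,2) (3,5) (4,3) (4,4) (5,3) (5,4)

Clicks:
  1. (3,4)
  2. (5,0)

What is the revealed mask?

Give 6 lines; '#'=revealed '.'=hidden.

Answer: ......
......
......
##..#.
###...
###...

Derivation:
Click 1 (3,4) count=5: revealed 1 new [(3,4)] -> total=1
Click 2 (5,0) count=0: revealed 8 new [(3,0) (3,1) (4,0) (4,1) (4,2) (5,0) (5,1) (5,2)] -> total=9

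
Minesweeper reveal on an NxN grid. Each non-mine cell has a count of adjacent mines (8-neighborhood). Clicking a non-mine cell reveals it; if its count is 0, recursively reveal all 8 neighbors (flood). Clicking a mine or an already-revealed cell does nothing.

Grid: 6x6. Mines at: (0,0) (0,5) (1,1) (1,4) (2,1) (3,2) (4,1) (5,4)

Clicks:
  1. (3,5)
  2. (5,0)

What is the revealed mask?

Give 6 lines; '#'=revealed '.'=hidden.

Click 1 (3,5) count=0: revealed 9 new [(2,3) (2,4) (2,5) (3,3) (3,4) (3,5) (4,3) (4,4) (4,5)] -> total=9
Click 2 (5,0) count=1: revealed 1 new [(5,0)] -> total=10

Answer: ......
......
...###
...###
...###
#.....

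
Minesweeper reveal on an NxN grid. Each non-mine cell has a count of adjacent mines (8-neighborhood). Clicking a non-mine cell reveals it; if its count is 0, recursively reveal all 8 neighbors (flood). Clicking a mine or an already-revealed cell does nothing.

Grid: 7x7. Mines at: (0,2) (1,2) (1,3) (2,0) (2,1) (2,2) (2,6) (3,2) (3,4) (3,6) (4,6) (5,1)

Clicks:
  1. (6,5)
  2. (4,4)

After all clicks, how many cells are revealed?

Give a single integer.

Answer: 14

Derivation:
Click 1 (6,5) count=0: revealed 14 new [(4,2) (4,3) (4,4) (4,5) (5,2) (5,3) (5,4) (5,5) (5,6) (6,2) (6,3) (6,4) (6,5) (6,6)] -> total=14
Click 2 (4,4) count=1: revealed 0 new [(none)] -> total=14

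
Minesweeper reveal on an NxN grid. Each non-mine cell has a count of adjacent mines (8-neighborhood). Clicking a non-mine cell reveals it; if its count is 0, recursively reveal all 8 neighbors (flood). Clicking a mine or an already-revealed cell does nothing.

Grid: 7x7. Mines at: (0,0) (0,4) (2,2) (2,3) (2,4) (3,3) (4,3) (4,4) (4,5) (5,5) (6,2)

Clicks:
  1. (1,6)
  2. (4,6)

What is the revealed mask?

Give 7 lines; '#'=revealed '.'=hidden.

Click 1 (1,6) count=0: revealed 8 new [(0,5) (0,6) (1,5) (1,6) (2,5) (2,6) (3,5) (3,6)] -> total=8
Click 2 (4,6) count=2: revealed 1 new [(4,6)] -> total=9

Answer: .....##
.....##
.....##
.....##
......#
.......
.......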